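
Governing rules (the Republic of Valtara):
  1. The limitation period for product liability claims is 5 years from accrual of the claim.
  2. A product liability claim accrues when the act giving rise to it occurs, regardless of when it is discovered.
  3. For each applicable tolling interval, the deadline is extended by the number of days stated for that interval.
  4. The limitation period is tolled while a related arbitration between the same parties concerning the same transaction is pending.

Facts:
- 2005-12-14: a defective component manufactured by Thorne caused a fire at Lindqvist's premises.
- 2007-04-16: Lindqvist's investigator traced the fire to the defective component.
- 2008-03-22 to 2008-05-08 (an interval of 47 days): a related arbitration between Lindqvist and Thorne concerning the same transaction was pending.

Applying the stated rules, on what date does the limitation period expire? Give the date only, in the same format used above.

2011-01-30

Because the rule ties accrual to occurrence, the claim accrued on 2005-12-14, not on the 2007-04-16 discovery date.
5 years from 2005-12-14 is 2010-12-14.
The period was tolled for 47 days by the pending related arbitration (2008-03-22 to 2008-05-08), pushing the deadline to 2011-01-30.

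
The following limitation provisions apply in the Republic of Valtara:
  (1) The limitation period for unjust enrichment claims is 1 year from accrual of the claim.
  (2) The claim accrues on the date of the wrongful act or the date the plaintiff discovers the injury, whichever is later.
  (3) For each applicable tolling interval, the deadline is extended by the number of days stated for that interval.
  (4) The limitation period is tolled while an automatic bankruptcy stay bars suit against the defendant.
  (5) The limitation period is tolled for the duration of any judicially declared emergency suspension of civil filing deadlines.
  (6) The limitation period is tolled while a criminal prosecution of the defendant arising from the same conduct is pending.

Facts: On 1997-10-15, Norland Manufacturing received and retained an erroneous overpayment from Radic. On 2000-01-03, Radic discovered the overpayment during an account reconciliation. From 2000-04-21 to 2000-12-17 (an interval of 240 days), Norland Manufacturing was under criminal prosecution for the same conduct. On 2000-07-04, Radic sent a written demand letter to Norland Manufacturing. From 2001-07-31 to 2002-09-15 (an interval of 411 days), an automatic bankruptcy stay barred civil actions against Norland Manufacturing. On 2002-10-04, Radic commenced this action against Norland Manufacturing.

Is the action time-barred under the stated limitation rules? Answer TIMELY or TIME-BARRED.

TIMELY

Because discovery on 2000-01-03 post-dates the 1997-10-15 act, accrual under the later-of rule falls on 2000-01-03.
The untolled deadline — 1 year after 2000-01-03 — is 2001-01-03.
The period was tolled for 240 days by the pending criminal prosecution (2000-04-21 to 2000-12-17), pushing the deadline to 2001-08-31.
The automatic bankruptcy stay from 2001-07-31 to 2002-09-15 tolled the period for 411 days, extending the deadline to 2002-10-16.
The other events in the timeline have no effect on the limitation period under the stated rules.
Filing on 2002-10-04 beat the 2002-10-16 deadline — the action is timely.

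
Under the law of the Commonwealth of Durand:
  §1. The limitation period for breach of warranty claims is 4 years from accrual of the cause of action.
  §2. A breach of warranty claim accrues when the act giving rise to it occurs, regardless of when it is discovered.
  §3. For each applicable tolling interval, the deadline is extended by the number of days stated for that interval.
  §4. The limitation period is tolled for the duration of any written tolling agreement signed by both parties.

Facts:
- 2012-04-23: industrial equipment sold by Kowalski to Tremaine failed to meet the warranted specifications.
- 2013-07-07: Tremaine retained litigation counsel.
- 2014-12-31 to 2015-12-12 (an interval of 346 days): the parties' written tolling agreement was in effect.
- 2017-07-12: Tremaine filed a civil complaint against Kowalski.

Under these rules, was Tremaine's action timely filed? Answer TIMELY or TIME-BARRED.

TIME-BARRED

The claim accrued on 2012-04-23, when the wrongful act occurred.
The untolled deadline — 4 years after 2012-04-23 — is 2016-04-23.
The written tolling agreement from 2014-12-31 to 2015-12-12 tolled the period for 346 days, extending the deadline to 2017-04-04.
None of the other events listed affects the running of the period under the stated rules.
Tremaine filed on 2017-07-12, after the 2017-04-04 deadline, so the action is time-barred.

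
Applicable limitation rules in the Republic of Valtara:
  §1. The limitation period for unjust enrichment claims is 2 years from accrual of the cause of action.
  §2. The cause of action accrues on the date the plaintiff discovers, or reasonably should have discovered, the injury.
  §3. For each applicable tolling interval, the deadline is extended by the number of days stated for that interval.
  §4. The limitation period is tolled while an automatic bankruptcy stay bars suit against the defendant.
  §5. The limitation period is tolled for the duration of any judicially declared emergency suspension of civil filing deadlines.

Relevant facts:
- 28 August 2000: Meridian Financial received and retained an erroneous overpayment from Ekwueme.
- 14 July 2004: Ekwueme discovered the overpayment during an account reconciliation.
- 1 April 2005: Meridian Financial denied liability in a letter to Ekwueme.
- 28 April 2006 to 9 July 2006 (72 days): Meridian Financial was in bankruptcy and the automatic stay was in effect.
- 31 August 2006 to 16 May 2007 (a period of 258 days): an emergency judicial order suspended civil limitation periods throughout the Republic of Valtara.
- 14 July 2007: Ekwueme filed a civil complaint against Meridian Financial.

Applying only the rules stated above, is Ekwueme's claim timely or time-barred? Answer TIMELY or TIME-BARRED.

Accrual is tied to discovery, so the period began on 14 July 2004 rather than on 28 August 2000 when the act occurred.
2 years from 14 July 2004 is 14 July 2006.
The automatic bankruptcy stay from 28 April 2006 to 9 July 2006 tolled the period for 72 days, extending the deadline to 24 September 2006.
The emergency suspension of filing deadlines from 31 August 2006 to 16 May 2007 tolled the period for 258 days, extending the deadline to 9 June 2007.
None of the other events listed affects the running of the period under the stated rules.
Ekwueme filed on 14 July 2007, after the 9 June 2007 deadline, so the action is time-barred.

TIME-BARRED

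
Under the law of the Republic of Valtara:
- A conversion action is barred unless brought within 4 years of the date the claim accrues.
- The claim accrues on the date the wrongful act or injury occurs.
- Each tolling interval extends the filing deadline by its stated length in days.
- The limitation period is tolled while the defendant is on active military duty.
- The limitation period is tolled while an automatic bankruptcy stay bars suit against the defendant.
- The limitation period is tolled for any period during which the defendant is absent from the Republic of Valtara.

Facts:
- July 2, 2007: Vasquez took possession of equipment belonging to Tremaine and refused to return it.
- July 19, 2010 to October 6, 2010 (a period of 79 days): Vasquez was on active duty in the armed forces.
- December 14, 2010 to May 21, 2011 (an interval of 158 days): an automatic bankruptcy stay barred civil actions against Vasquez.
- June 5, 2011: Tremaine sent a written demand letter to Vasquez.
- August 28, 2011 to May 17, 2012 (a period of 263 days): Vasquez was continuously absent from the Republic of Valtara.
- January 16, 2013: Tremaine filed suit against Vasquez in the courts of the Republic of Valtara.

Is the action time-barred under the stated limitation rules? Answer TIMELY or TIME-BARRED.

The limitation period began to run on July 2, 2007.
4 years from July 2, 2007 is July 2, 2011.
Because the defendant's active military service ran from July 19, 2010 to October 6, 2010, the deadline is extended by 79 days to September 19, 2011.
The automatic bankruptcy stay from December 14, 2010 to May 21, 2011 tolled the period for 158 days, extending the deadline to February 24, 2012.
Because the defendant's absence from the jurisdiction ran from August 28, 2011 to May 17, 2012, the deadline is extended by 263 days to November 13, 2012.
Nothing else in the chronology tolls or restarts the period.
The January 16, 2013 filing falls after the November 13, 2012 deadline; the claim is time-barred.

TIME-BARRED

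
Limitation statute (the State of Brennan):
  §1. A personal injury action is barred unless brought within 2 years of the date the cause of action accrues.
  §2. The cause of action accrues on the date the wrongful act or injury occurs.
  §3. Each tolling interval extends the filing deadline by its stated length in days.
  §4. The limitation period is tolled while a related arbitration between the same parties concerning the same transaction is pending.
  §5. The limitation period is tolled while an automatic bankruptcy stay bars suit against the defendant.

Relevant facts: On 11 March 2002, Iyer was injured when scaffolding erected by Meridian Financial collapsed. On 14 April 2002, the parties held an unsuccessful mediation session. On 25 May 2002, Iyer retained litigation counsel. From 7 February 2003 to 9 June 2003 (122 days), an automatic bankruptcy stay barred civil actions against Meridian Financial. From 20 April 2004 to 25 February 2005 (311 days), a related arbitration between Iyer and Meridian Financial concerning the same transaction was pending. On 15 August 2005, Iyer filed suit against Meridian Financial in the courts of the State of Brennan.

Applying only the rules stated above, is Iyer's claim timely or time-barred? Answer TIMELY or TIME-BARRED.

TIME-BARRED

The claim accrued on 11 March 2002, when the wrongful act occurred.
Adding the 2 years base period to 11 March 2002 gives a deadline of 11 March 2004, before any tolling.
Because the automatic bankruptcy stay ran from 7 February 2003 to 9 June 2003, the deadline is extended by 122 days to 11 July 2004.
The period was tolled for 311 days by the pending related arbitration (20 April 2004 to 25 February 2005), pushing the deadline to 18 May 2005.
Nothing else in the chronology tolls or restarts the period.
Filing on 15 August 2005 missed the 18 May 2005 deadline — the action is time-barred.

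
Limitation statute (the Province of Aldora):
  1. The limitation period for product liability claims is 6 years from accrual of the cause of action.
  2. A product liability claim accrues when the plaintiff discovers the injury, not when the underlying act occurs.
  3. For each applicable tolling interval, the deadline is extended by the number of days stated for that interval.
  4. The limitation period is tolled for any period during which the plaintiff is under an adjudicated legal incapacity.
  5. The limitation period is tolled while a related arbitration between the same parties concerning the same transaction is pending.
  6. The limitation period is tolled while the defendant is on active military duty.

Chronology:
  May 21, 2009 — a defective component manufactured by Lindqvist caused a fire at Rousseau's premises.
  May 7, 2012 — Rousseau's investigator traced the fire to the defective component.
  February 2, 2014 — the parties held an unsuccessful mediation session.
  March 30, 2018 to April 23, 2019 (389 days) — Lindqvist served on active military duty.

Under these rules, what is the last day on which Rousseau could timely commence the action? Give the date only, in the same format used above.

May 31, 2019

Under the discovery rule, the claim accrued on May 7, 2012, when Rousseau discovered the injury — not on the May 21, 2009 date of the underlying act.
The untolled deadline — 6 years after May 7, 2012 — is May 7, 2018.
The defendant's active military service from March 30, 2018 to April 23, 2019 tolled the period for 389 days, extending the deadline to May 31, 2019.
Nothing else in the chronology tolls or restarts the period.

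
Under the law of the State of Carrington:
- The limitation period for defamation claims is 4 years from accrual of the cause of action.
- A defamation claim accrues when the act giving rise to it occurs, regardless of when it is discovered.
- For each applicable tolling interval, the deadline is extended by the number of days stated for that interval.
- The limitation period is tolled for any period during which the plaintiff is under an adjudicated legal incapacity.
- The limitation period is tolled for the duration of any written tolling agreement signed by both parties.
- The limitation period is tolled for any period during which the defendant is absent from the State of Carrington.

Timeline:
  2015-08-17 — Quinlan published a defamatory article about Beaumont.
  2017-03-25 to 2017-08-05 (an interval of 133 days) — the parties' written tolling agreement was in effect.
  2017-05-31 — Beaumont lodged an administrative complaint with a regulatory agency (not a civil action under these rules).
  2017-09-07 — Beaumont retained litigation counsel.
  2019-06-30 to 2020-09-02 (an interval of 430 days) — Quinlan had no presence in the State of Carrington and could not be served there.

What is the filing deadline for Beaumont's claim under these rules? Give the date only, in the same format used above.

2021-03-02

The limitation period began to run on 2015-08-17.
4 years from 2015-08-17 is 2019-08-17.
The period was tolled for 133 days by the written tolling agreement (2017-03-25 to 2017-08-05), pushing the deadline to 2019-12-28.
The period was tolled for 430 days by the defendant's absence from the jurisdiction (2019-06-30 to 2020-09-02), pushing the deadline to 2021-03-02.
None of the other events listed affects the running of the period under the stated rules.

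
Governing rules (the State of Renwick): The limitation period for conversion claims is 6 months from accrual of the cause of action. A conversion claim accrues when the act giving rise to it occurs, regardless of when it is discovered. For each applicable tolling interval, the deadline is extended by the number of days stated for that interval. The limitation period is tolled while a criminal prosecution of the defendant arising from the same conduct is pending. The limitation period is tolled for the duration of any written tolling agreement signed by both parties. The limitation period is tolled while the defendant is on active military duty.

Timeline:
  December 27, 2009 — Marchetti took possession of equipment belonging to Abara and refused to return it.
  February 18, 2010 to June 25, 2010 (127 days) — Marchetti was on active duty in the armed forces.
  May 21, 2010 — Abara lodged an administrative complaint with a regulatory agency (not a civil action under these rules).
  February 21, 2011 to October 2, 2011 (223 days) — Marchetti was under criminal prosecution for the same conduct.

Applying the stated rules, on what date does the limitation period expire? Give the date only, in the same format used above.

November 1, 2010

The cause of action accrued on December 27, 2009, the date of the act.
6 months from December 27, 2009 is June 27, 2010.
The period was tolled for 127 days by the defendant's active military service (February 18, 2010 to June 25, 2010), pushing the deadline to November 1, 2010.
The pending criminal prosecution starting February 21, 2011 came too late — the period had run on November 1, 2010 — and so does not extend the deadline.
Nothing else in the chronology tolls or restarts the period.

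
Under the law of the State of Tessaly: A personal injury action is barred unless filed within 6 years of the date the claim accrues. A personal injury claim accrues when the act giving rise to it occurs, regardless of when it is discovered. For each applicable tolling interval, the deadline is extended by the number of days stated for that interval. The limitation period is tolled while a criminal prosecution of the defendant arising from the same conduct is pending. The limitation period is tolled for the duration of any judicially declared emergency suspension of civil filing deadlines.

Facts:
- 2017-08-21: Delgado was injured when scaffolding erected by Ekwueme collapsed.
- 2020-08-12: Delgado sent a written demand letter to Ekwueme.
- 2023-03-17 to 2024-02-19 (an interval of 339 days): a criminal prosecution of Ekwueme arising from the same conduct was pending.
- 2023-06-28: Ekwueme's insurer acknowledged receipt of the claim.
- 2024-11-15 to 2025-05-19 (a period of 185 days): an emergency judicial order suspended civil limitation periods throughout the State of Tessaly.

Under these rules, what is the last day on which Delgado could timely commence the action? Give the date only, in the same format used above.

The claim accrued on 2017-08-21, when the wrongful act occurred.
6 years from 2017-08-21 is 2023-08-21.
The pending criminal prosecution from 2023-03-17 to 2024-02-19 tolled the period for 339 days, extending the deadline to 2024-07-25.
The emergency suspension of filing deadlines from 2024-11-15 to 2025-05-19 began after the period had already run on 2024-07-25, so it has no tolling effect.
The other events in the timeline have no effect on the limitation period under the stated rules.

2024-07-25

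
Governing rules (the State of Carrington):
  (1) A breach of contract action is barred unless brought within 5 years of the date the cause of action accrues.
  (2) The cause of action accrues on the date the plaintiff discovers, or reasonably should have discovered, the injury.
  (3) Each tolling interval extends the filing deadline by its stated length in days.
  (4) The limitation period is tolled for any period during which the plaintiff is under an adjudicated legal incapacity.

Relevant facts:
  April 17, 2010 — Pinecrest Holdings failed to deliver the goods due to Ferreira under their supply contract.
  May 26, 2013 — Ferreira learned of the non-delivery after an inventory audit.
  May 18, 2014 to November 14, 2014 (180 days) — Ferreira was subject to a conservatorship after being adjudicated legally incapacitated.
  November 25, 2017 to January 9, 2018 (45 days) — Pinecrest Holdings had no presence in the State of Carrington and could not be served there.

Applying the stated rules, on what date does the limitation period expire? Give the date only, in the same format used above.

Accrual is tied to discovery, so the period began on May 26, 2013 rather than on April 17, 2010 when the act occurred.
5 years from May 26, 2013 is May 26, 2018.
The plaintiff's legal incapacity from May 18, 2014 to November 14, 2014 tolled the period for 180 days, extending the deadline to November 22, 2018.
The defendant's absence from the jurisdiction from November 25, 2017 to January 9, 2018 does not toll the period, because no stated rule makes the defendant's absence a tolling event.

November 22, 2018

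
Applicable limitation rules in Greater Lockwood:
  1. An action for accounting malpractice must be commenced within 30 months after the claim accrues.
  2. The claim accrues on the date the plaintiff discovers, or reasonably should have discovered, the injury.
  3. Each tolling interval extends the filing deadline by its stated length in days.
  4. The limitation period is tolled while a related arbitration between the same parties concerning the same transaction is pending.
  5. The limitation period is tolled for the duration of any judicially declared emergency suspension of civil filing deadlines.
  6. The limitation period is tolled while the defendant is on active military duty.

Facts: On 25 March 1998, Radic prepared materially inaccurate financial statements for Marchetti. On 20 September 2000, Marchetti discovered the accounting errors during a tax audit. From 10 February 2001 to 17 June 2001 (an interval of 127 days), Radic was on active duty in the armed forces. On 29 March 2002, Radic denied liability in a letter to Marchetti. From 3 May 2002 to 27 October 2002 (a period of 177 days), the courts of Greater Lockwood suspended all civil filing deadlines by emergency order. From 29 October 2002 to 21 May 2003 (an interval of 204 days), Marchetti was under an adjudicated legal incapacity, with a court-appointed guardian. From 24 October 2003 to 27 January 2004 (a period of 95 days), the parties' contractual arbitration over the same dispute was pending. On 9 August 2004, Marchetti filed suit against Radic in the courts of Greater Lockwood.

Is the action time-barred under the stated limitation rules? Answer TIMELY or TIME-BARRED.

TIME-BARRED

The claim did not accrue until Marchetti discovered the injury on 20 September 2000; the 25 March 1998 act date does not start the clock under the stated rule.
The untolled deadline — 30 months after 20 September 2000 — is 20 March 2003.
The period was tolled for 127 days by the defendant's active military service (10 February 2001 to 17 June 2001), pushing the deadline to 25 July 2003.
Because the emergency suspension of filing deadlines ran from 3 May 2002 to 27 October 2002, the deadline is extended by 177 days to 18 January 2004.
The period was tolled for 95 days by the pending related arbitration (24 October 2003 to 27 January 2004), pushing the deadline to 22 April 2004.
The plaintiff's legal incapacity from 29 October 2002 to 21 May 2003 does not toll the period, because no stated rule makes the plaintiff's incapacity a tolling event.
Nothing else in the chronology tolls or restarts the period.
Marchetti filed on 9 August 2004, after the 22 April 2004 deadline, so the action is time-barred.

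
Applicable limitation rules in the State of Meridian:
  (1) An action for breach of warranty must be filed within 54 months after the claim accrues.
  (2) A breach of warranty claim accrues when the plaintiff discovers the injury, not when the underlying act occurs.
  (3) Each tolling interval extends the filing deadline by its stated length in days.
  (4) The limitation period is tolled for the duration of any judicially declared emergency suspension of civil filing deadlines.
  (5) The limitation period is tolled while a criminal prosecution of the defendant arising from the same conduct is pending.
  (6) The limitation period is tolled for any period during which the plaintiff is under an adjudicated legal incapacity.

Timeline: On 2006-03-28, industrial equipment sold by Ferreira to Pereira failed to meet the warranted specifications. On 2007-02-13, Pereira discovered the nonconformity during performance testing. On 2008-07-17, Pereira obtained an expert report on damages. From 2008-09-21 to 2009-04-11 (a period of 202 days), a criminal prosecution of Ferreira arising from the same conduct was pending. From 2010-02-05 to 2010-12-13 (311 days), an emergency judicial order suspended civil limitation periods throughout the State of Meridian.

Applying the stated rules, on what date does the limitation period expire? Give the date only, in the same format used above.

2013-01-07

Accrual is tied to discovery, so the period began on 2007-02-13 rather than on 2006-03-28 when the act occurred.
The untolled deadline — 54 months after 2007-02-13 — is 2011-08-13.
The pending criminal prosecution from 2008-09-21 to 2009-04-11 tolled the period for 202 days, extending the deadline to 2012-03-02.
The period was tolled for 311 days by the emergency suspension of filing deadlines (2010-02-05 to 2010-12-13), pushing the deadline to 2013-01-07.
Nothing else in the chronology tolls or restarts the period.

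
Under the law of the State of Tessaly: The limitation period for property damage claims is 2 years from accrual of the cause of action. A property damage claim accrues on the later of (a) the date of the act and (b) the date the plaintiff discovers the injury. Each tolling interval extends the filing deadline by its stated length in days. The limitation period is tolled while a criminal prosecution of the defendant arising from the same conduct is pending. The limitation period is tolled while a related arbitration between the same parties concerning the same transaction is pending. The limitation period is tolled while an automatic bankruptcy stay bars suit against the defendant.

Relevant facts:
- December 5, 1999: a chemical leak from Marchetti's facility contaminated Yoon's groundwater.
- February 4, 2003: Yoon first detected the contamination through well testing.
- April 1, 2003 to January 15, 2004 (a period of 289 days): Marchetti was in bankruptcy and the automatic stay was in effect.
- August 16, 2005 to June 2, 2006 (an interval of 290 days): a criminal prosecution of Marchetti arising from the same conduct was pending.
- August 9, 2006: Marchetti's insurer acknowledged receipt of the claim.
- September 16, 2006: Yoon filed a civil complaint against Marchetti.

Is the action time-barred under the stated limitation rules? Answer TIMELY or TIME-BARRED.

Taking the later of the act (December 5, 1999) and discovery (February 4, 2003), the claim accrued on February 4, 2003.
Adding the 2 years base period to February 4, 2003 gives a deadline of February 4, 2005, before any tolling.
The automatic bankruptcy stay from April 1, 2003 to January 15, 2004 tolled the period for 289 days, extending the deadline to November 20, 2005.
The pending criminal prosecution from August 16, 2005 to June 2, 2006 tolled the period for 290 days, extending the deadline to September 6, 2006.
The other events in the timeline have no effect on the limitation period under the stated rules.
Filing on September 16, 2006 missed the September 6, 2006 deadline — the action is time-barred.

TIME-BARRED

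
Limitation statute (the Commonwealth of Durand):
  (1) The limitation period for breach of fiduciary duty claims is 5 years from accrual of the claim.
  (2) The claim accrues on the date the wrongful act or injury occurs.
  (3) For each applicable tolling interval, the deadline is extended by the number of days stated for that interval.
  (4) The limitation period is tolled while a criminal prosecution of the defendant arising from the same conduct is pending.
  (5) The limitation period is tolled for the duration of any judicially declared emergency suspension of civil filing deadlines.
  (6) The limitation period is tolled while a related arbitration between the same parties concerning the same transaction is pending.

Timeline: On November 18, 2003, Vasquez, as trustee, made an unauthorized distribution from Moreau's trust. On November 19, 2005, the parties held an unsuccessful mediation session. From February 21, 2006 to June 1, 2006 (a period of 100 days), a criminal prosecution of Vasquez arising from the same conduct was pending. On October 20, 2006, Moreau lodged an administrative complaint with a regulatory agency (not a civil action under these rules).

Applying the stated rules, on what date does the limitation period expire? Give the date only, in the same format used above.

February 26, 2009

The claim accrued on November 18, 2003, the date of the act.
Adding the 5 years base period to November 18, 2003 gives a deadline of November 18, 2008, before any tolling.
The pending criminal prosecution from February 21, 2006 to June 1, 2006 tolled the period for 100 days, extending the deadline to February 26, 2009.
Nothing else in the chronology tolls or restarts the period.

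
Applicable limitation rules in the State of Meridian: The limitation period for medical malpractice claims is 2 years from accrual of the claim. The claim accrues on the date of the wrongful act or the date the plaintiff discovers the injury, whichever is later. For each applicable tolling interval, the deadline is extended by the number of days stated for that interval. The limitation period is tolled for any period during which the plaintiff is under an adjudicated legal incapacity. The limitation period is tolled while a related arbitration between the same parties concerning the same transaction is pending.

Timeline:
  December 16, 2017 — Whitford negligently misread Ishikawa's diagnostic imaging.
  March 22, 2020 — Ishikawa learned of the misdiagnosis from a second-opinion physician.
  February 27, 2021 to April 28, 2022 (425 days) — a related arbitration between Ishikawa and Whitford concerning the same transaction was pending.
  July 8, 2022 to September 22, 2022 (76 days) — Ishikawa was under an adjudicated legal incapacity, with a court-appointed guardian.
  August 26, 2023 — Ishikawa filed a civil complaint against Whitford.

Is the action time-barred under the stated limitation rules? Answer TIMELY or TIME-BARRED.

The claim accrued on March 22, 2020 — the later of the December 16, 2017 act and the March 22, 2020 discovery.
2 years from March 22, 2020 is March 22, 2022.
Because the pending related arbitration ran from February 27, 2021 to April 28, 2022, the deadline is extended by 425 days to May 21, 2023.
The plaintiff's legal incapacity from July 8, 2022 to September 22, 2022 tolled the period for 76 days, extending the deadline to August 5, 2023.
Ishikawa filed on August 26, 2023, after the August 5, 2023 deadline, so the action is time-barred.

TIME-BARRED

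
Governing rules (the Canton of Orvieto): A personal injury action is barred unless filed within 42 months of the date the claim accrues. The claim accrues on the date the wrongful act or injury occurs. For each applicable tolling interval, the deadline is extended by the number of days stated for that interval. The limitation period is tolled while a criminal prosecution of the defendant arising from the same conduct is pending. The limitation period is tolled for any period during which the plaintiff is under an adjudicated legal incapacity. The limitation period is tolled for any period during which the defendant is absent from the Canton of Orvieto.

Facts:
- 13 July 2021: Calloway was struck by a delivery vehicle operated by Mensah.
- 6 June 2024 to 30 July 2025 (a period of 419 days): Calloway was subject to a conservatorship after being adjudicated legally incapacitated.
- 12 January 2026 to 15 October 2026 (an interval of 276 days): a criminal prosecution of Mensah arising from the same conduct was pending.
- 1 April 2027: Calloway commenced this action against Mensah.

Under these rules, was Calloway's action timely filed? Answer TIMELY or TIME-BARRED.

TIME-BARRED

The claim accrued on 13 July 2021, when the wrongful act occurred.
The untolled deadline — 42 months after 13 July 2021 — is 13 January 2025.
The plaintiff's legal incapacity from 6 June 2024 to 30 July 2025 tolled the period for 419 days, extending the deadline to 8 March 2026.
The pending criminal prosecution from 12 January 2026 to 15 October 2026 tolled the period for 276 days, extending the deadline to 9 December 2026.
The 1 April 2027 filing falls after the 9 December 2026 deadline; the claim is time-barred.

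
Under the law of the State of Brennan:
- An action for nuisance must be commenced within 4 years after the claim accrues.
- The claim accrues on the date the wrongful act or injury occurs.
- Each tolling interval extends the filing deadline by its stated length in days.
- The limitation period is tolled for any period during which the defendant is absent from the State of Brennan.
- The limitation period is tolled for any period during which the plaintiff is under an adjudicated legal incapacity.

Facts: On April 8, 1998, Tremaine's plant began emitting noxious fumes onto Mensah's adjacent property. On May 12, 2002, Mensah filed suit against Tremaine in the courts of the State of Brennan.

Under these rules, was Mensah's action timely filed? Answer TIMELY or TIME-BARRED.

TIME-BARRED

The claim accrued on April 8, 1998, when the wrongful act occurred.
The untolled deadline — 4 years after April 8, 1998 — is April 8, 2002.
Mensah filed on May 12, 2002, after the April 8, 2002 deadline, so the action is time-barred.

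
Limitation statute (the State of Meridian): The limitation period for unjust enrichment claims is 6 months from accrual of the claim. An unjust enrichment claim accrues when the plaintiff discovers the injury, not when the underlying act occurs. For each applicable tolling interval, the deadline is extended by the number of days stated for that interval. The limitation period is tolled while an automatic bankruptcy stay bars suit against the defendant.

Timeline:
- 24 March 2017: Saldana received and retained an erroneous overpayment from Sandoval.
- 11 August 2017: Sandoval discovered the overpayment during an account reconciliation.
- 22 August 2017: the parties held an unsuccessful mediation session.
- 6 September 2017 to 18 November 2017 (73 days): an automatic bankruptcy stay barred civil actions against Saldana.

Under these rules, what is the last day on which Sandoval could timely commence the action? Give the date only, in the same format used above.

Under the discovery rule, the claim accrued on 11 August 2017, when Sandoval discovered the injury — not on the 24 March 2017 date of the underlying act.
The untolled deadline — 6 months after 11 August 2017 — is 11 February 2018.
The period was tolled for 73 days by the automatic bankruptcy stay (6 September 2017 to 18 November 2017), pushing the deadline to 25 April 2018.
None of the other events listed affects the running of the period under the stated rules.

25 April 2018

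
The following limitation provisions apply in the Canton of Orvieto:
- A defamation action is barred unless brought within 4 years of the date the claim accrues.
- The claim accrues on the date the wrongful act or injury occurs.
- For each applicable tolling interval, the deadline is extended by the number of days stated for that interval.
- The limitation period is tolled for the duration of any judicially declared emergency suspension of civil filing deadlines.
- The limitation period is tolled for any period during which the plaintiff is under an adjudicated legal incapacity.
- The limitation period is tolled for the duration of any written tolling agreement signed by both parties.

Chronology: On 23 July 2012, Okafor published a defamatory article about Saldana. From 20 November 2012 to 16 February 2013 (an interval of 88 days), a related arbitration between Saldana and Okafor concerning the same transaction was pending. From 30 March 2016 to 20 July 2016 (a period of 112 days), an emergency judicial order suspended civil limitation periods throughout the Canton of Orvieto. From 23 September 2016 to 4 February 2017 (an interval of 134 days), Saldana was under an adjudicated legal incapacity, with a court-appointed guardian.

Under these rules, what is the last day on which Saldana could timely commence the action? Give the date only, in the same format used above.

The limitation period began to run on 23 July 2012.
4 years from 23 July 2012 is 23 July 2016.
The emergency suspension of filing deadlines from 30 March 2016 to 20 July 2016 tolled the period for 112 days, extending the deadline to 12 November 2016.
The period was tolled for 134 days by the plaintiff's legal incapacity (23 September 2016 to 4 February 2017), pushing the deadline to 26 March 2017.
The pending related arbitration from 20 November 2012 to 16 February 2013 does not toll the period, because no stated rule makes a pending arbitration a tolling event.

26 March 2017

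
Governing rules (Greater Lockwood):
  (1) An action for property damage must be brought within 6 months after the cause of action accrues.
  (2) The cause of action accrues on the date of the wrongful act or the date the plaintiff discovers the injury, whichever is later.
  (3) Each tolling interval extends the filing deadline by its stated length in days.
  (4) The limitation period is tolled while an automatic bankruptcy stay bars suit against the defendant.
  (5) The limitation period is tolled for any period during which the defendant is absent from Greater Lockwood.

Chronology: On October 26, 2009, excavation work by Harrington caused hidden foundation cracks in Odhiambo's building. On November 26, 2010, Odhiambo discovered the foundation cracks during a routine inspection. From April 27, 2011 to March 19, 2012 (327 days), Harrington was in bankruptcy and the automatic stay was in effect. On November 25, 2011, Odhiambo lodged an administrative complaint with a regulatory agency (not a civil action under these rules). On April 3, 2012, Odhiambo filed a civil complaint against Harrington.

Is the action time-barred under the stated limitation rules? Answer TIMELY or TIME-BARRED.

The claim accrued on November 26, 2010 — the later of the October 26, 2009 act and the November 26, 2010 discovery.
Adding the 6 months base period to November 26, 2010 gives a deadline of May 26, 2011, before any tolling.
Because the automatic bankruptcy stay ran from April 27, 2011 to March 19, 2012, the deadline is extended by 327 days to April 17, 2012.
The other events in the timeline have no effect on the limitation period under the stated rules.
The April 3, 2012 filing precedes the April 17, 2012 deadline; the claim is timely.

TIMELY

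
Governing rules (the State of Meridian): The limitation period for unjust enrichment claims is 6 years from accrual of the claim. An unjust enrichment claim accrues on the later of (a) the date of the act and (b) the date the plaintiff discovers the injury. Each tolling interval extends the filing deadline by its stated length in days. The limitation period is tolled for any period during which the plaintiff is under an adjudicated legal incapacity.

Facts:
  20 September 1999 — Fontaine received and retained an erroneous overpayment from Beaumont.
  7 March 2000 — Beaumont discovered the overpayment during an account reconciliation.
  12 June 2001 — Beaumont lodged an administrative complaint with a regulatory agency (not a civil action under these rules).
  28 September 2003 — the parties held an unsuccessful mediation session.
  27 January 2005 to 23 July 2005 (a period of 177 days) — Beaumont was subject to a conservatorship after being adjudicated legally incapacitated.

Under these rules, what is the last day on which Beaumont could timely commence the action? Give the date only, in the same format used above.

Because discovery on 7 March 2000 post-dates the 20 September 1999 act, accrual under the later-of rule falls on 7 March 2000.
6 years from 7 March 2000 is 7 March 2006.
The plaintiff's legal incapacity from 27 January 2005 to 23 July 2005 tolled the period for 177 days, extending the deadline to 31 August 2006.
Nothing else in the chronology tolls or restarts the period.

31 August 2006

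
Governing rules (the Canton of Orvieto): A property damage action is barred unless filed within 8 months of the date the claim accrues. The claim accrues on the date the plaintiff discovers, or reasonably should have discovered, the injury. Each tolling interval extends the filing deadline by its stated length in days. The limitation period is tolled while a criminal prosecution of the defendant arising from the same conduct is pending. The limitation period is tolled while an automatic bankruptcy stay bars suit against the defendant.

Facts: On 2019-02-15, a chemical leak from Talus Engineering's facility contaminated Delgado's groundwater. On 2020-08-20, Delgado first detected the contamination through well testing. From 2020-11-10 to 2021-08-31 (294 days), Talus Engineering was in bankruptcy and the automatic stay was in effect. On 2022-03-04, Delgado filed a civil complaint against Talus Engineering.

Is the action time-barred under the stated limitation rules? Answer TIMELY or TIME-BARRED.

TIME-BARRED

Accrual is tied to discovery, so the period began on 2020-08-20 rather than on 2019-02-15 when the act occurred.
8 months from 2020-08-20 is 2021-04-20.
Because the automatic bankruptcy stay ran from 2020-11-10 to 2021-08-31, the deadline is extended by 294 days to 2022-02-08.
Filing on 2022-03-04 missed the 2022-02-08 deadline — the action is time-barred.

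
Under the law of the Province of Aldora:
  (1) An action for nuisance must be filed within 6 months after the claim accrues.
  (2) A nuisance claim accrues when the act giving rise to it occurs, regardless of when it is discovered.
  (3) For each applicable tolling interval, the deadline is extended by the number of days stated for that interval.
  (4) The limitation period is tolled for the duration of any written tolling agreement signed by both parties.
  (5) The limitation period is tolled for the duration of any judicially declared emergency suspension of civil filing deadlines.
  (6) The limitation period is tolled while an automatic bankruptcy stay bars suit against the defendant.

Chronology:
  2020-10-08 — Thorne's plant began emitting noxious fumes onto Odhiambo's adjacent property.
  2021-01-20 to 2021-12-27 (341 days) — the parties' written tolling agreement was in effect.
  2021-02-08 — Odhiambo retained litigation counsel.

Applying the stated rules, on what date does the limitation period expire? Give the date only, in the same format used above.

2022-03-15

The limitation period began to run on 2020-10-08.
6 months from 2020-10-08 is 2021-04-08.
The period was tolled for 341 days by the written tolling agreement (2021-01-20 to 2021-12-27), pushing the deadline to 2022-03-15.
The other events in the timeline have no effect on the limitation period under the stated rules.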